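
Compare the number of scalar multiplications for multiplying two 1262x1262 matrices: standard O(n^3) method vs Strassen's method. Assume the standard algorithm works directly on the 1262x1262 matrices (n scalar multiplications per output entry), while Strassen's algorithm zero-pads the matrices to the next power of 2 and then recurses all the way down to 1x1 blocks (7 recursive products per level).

Matrix multiplication for 1262x1262 matrices:

Strassen's algorithm requires power-of-2 dimensions. Pad 1262x1262 to 2048x2048 (next power of 2).

Standard algorithm: 1262^3 = 2009916728 multiplications
Strassen's algorithm: 7^(log2(2048)) = 7^11 = 1977326743 multiplications
Savings: 2009916728 - 1977326743 = 32589985 multiplications

Standard: 2009916728 multiplications (1262^3). Strassen: 1977326743 multiplications (7^11, after padding to 2048x2048). Strassen reduces 8 recursive multiplications to 7 at each level.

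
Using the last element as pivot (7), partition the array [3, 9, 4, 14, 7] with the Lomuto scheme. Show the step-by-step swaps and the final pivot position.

Lomuto partition with pivot = 7:

Initial array: [3, 9, 4, 14, 7]

arr[0]=3 <= 7: swap with position 0, array becomes [3, 9, 4, 14, 7]
arr[1]=9 > 7: no swap
arr[2]=4 <= 7: swap with position 1, array becomes [3, 4, 9, 14, 7]
arr[3]=14 > 7: no swap

Place pivot at position 2: [3, 4, 7, 14, 9]
Pivot position: 2

After partitioning with pivot 7, the array becomes [3, 4, 7, 14, 9]. The pivot is placed at index 2. All elements to the left of the pivot are <= 7, and all elements to the right are > 7.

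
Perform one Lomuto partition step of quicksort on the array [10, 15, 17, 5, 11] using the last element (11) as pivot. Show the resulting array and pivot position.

Lomuto partition with pivot = 11:

Initial array: [10, 15, 17, 5, 11]

arr[0]=10 <= 11: swap with position 0, array becomes [10, 15, 17, 5, 11]
arr[1]=15 > 11: no swap
arr[2]=17 > 11: no swap
arr[3]=5 <= 11: swap with position 1, array becomes [10, 5, 17, 15, 11]

Place pivot at position 2: [10, 5, 11, 15, 17]
Pivot position: 2

After partitioning with pivot 11, the array becomes [10, 5, 11, 15, 17]. The pivot is placed at index 2. All elements to the left of the pivot are <= 11, and all elements to the right are > 11.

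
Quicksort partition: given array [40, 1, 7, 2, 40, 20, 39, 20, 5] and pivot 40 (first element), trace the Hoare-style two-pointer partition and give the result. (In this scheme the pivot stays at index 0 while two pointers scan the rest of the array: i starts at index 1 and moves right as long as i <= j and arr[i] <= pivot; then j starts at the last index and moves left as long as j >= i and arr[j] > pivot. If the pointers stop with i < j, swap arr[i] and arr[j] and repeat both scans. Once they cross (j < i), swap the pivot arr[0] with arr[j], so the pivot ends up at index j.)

Hoare-style two-pointer partition with pivot = 40:

Initial array: [40, 1, 7, 2, 40, 20, 39, 20, 5]

Pointers start at i = 1, j = 8.
i ends at 9, j ends at 8: the pointers have crossed (j < i), so scanning stops.

Swap pivot arr[0] with arr[8] to place pivot at position 8: [5, 1, 7, 2, 40, 20, 39, 20, 40]
Pivot position: 8

After partitioning with pivot 40, the array becomes [5, 1, 7, 2, 40, 20, 39, 20, 40]. The pivot is placed at index 8. All elements to the left of the pivot are <= 40, and all elements to the right are > 40.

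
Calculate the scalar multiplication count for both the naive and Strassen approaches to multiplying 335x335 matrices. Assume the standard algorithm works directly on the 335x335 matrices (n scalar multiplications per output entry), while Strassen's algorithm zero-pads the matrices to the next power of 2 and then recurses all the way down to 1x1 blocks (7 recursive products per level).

Matrix multiplication for 335x335 matrices:

Strassen's algorithm requires power-of-2 dimensions. Pad 335x335 to 512x512 (next power of 2).

Standard algorithm: 335^3 = 37595375 multiplications
Strassen's algorithm: 7^(log2(512)) = 7^9 = 40353607 multiplications
Difference: 37595375 - 40353607 = -2758232 (Strassen uses MORE here due to padding overhead — for small or just-over-power-of-2 n, padding can outweigh the per-level savings)

Standard: 37595375 multiplications (335^3). Strassen: 40353607 multiplications (7^9, after padding to 512x512). Strassen reduces 8 recursive multiplications to 7 at each level.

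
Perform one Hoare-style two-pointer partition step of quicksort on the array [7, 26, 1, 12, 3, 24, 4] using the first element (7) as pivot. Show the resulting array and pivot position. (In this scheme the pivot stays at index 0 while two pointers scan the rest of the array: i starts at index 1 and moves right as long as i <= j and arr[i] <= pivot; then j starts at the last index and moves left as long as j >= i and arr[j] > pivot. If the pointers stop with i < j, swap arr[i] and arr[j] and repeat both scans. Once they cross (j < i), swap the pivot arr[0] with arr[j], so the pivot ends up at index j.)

Hoare-style two-pointer partition with pivot = 7:

Initial array: [7, 26, 1, 12, 3, 24, 4]

Pointers start at i = 1, j = 6.
i stops at index 1 (arr[1]=26 > 7), j stops at index 6 (arr[6]=4 <= 7): swap arr[1] and arr[6], array becomes [7, 4, 1, 12, 3, 24, 26]
i stops at index 3 (arr[3]=12 > 7), j stops at index 4 (arr[4]=3 <= 7): swap arr[3] and arr[4], array becomes [7, 4, 1, 3, 12, 24, 26]
i ends at 4, j ends at 3: the pointers have crossed (j < i), so scanning stops.

Swap pivot arr[0] with arr[3] to place pivot at position 3: [3, 4, 1, 7, 12, 24, 26]
Pivot position: 3

After partitioning with pivot 7, the array becomes [3, 4, 1, 7, 12, 24, 26]. The pivot is placed at index 3. All elements to the left of the pivot are <= 7, and all elements to the right are > 7.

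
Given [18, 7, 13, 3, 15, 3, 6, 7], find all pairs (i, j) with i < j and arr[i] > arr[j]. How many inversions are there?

Finding inversions in [18, 7, 13, 3, 15, 3, 6, 7]:

(0, 1): arr[0]=18 > arr[1]=7
(0, 2): arr[0]=18 > arr[2]=13
(0, 3): arr[0]=18 > arr[3]=3
(0, 4): arr[0]=18 > arr[4]=15
(0, 5): arr[0]=18 > arr[5]=3
(0, 6): arr[0]=18 > arr[6]=6
(0, 7): arr[0]=18 > arr[7]=7
(1, 3): arr[1]=7 > arr[3]=3
(1, 5): arr[1]=7 > arr[5]=3
(1, 6): arr[1]=7 > arr[6]=6
(2, 3): arr[2]=13 > arr[3]=3
(2, 5): arr[2]=13 > arr[5]=3
(2, 6): arr[2]=13 > arr[6]=6
(2, 7): arr[2]=13 > arr[7]=7
(4, 5): arr[4]=15 > arr[5]=3
(4, 6): arr[4]=15 > arr[6]=6
(4, 7): arr[4]=15 > arr[7]=7

Total inversions: 17

The array has 17 inversion(s): (0,1), (0,2), (0,3), (0,4), (0,5), (0,6), (0,7), (1,3), (1,5), (1,6), (2,3), (2,5), (2,6), (2,7), (4,5), (4,6), (4,7). Each pair (i,j) satisfies i < j and arr[i] > arr[j].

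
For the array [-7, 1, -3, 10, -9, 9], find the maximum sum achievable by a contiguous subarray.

Using Kadane's algorithm on [-7, 1, -3, 10, -9, 9]:

Scanning through the array:
Position 1 (value 1): max_ending_here = 1, max_so_far = 1
Position 2 (value -3): max_ending_here = -2, max_so_far = 1
Position 3 (value 10): max_ending_here = 10, max_so_far = 10
Position 4 (value -9): max_ending_here = 1, max_so_far = 10
Position 5 (value 9): max_ending_here = 10, max_so_far = 10

Maximum subarray: [10]
Maximum sum: 10

The maximum subarray is [10] with sum 10. This subarray runs from index 3 to index 3.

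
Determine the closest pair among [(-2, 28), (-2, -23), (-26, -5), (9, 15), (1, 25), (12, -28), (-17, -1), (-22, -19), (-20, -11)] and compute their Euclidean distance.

Computing all pairwise distances among 9 points:

d((-2, 28), (-2, -23)) = 51.0
d((-2, 28), (-26, -5)) = 40.8044
d((-2, 28), (9, 15)) = 17.0294
d((-2, 28), (1, 25)) = 4.2426 <-- minimum
d((-2, 28), (12, -28)) = 57.7235
d((-2, 28), (-17, -1)) = 32.6497
d((-2, 28), (-22, -19)) = 51.0784
d((-2, 28), (-20, -11)) = 42.9535
d((-2, -23), (-26, -5)) = 30.0
d((-2, -23), (9, 15)) = 39.5601
d((-2, -23), (1, 25)) = 48.0937
d((-2, -23), (12, -28)) = 14.8661
d((-2, -23), (-17, -1)) = 26.6271
d((-2, -23), (-22, -19)) = 20.3961
d((-2, -23), (-20, -11)) = 21.6333
d((-26, -5), (9, 15)) = 40.3113
d((-26, -5), (1, 25)) = 40.3609
d((-26, -5), (12, -28)) = 44.4185
d((-26, -5), (-17, -1)) = 9.8489
d((-26, -5), (-22, -19)) = 14.5602
d((-26, -5), (-20, -11)) = 8.4853
d((9, 15), (1, 25)) = 12.8062
d((9, 15), (12, -28)) = 43.1045
d((9, 15), (-17, -1)) = 30.5287
d((9, 15), (-22, -19)) = 46.0109
d((9, 15), (-20, -11)) = 38.9487
d((1, 25), (12, -28)) = 54.1295
d((1, 25), (-17, -1)) = 31.6228
d((1, 25), (-22, -19)) = 49.6488
d((1, 25), (-20, -11)) = 41.6773
d((12, -28), (-17, -1)) = 39.6232
d((12, -28), (-22, -19)) = 35.171
d((12, -28), (-20, -11)) = 36.2353
d((-17, -1), (-22, -19)) = 18.6815
d((-17, -1), (-20, -11)) = 10.4403
d((-22, -19), (-20, -11)) = 8.2462

Closest pair: (-2, 28) and (1, 25) with distance 4.2426

The closest pair is (-2, 28) and (1, 25) with Euclidean distance 4.2426. For 9 points, brute-force pairwise comparison is shown above. For large n, the divide-and-conquer algorithm (sort by x, recurse on halves, check the dividing strip) achieves O(n log n).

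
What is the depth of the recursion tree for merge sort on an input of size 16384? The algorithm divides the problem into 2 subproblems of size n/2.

For divide and conquer with division factor 2:

Problem sizes at each level:
Level 0: 16384
Level 1: 8192
Level 2: 4096
Level 3: 2048
Level 4: 1024
Level 5: 512
Level 6: 256
Level 7: 128
Level 8: 64
Level 9: 32
Level 10: 16
Level 11: 8
Level 12: 4
Level 13: 2
Level 14: 1

The root is level 0 and the size-1 base case is level 14 (the tree spans levels 0 through 14, i.e. 15 levels counting the root), so the depth is the number of divisions: log_2(16384) = 14

The recursion tree depth is log_2(16384) = 14. At each level, the problem size is divided by 2, so it takes 14 divisions to reduce to a base case of size 1. The algorithm makes 2 recursive calls at each level.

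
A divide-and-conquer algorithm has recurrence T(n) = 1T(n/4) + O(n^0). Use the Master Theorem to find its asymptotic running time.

Master Theorem for T(n) = 1T(n/4) + O(n^0):

a = 1, b = 4, c = 0
log_b(a) = log_4(1) = 0.0000

Case 2: c = 0 = log_4(1) = 0.0000
T(n) = O(n^0 log n) = O(log n)

For T(n) = 1T(n/4) + O(n^0): log_4(1) = 0.0000. This is Case 2 of the Master Theorem (c = log_b(a), equal work at all levels), giving O(log n).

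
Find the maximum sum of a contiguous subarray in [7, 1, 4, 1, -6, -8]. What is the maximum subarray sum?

Using Kadane's algorithm on [7, 1, 4, 1, -6, -8]:

Scanning through the array:
Position 1 (value 1): max_ending_here = 8, max_so_far = 8
Position 2 (value 4): max_ending_here = 12, max_so_far = 12
Position 3 (value 1): max_ending_here = 13, max_so_far = 13
Position 4 (value -6): max_ending_here = 7, max_so_far = 13
Position 5 (value -8): max_ending_here = -1, max_so_far = 13

Maximum subarray: [7, 1, 4, 1]
Maximum sum: 13

The maximum subarray is [7, 1, 4, 1] with sum 13. This subarray runs from index 0 to index 3.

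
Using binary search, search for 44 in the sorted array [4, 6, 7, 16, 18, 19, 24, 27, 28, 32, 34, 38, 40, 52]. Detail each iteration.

Binary search for 44 in [4, 6, 7, 16, 18, 19, 24, 27, 28, 32, 34, 38, 40, 52]:

lo=0, hi=13, mid=6, arr[mid]=24 -> 24 < 44, search right half
lo=7, hi=13, mid=10, arr[mid]=34 -> 34 < 44, search right half
lo=11, hi=13, mid=12, arr[mid]=40 -> 40 < 44, search right half
lo=13, hi=13, mid=13, arr[mid]=52 -> 52 > 44, search left half
lo=13 > hi=12, target 44 not found

Binary search determines that 44 is not in the array after 4 comparisons. The search space was exhausted without finding the target.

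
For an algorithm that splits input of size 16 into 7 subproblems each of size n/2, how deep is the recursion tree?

For divide and conquer with division factor 2:

Problem sizes at each level:
Level 0: 16
Level 1: 8
Level 2: 4
Level 3: 2
Level 4: 1

The root is level 0 and the size-1 base case is level 4 (the tree spans levels 0 through 4, i.e. 5 levels counting the root), so the depth is the number of divisions: log_2(16) = 4

The recursion tree depth is log_2(16) = 4. At each level, the problem size is divided by 2, so it takes 4 divisions to reduce to a base case of size 1. The algorithm makes 7 recursive calls at each level.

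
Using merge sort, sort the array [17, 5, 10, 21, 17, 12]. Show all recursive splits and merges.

Merge sort trace:

Split: [17, 5, 10, 21, 17, 12] -> [17, 5, 10] and [21, 17, 12]
  Split: [17, 5, 10] -> [17] and [5, 10]
    Split: [5, 10] -> [5] and [10]
    Merge: [5] + [10] -> [5, 10]
  Merge: [17] + [5, 10] -> [5, 10, 17]
  Split: [21, 17, 12] -> [21] and [17, 12]
    Split: [17, 12] -> [17] and [12]
    Merge: [17] + [12] -> [12, 17]
  Merge: [21] + [12, 17] -> [12, 17, 21]
Merge: [5, 10, 17] + [12, 17, 21] -> [5, 10, 12, 17, 17, 21]

Final sorted array: [5, 10, 12, 17, 17, 21]

The merge sort proceeds by recursively splitting the array and merging sorted halves.
After all merges, the sorted array is [5, 10, 12, 17, 17, 21].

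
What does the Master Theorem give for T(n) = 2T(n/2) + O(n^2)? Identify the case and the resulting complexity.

Master Theorem for T(n) = 2T(n/2) + O(n^2):

a = 2, b = 2, c = 2
log_b(a) = log_2(2) = 1.0000

Case 3: c = 2 > log_2(2) = 1.0000
T(n) = O(n^2) = O(n^2)

For T(n) = 2T(n/2) + O(n^2): log_2(2) = 1.0000. This is Case 3 of the Master Theorem (c > log_b(a), work dominated by root), giving O(n^2).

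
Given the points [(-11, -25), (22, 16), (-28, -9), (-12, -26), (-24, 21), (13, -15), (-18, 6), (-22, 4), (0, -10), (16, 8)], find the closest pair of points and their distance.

Computing all pairwise distances among 10 points:

d((-11, -25), (22, 16)) = 52.6308
d((-11, -25), (-28, -9)) = 23.3452
d((-11, -25), (-12, -26)) = 1.4142 <-- minimum
d((-11, -25), (-24, 21)) = 47.8017
d((-11, -25), (13, -15)) = 26.0
d((-11, -25), (-18, 6)) = 31.7805
d((-11, -25), (-22, 4)) = 31.0161
d((-11, -25), (0, -10)) = 18.6011
d((-11, -25), (16, 8)) = 42.638
d((22, 16), (-28, -9)) = 55.9017
d((22, 16), (-12, -26)) = 54.037
d((22, 16), (-24, 21)) = 46.2709
d((22, 16), (13, -15)) = 32.28
d((22, 16), (-18, 6)) = 41.2311
d((22, 16), (-22, 4)) = 45.607
d((22, 16), (0, -10)) = 34.0588
d((22, 16), (16, 8)) = 10.0
d((-28, -9), (-12, -26)) = 23.3452
d((-28, -9), (-24, 21)) = 30.2655
d((-28, -9), (13, -15)) = 41.4367
d((-28, -9), (-18, 6)) = 18.0278
d((-28, -9), (-22, 4)) = 14.3178
d((-28, -9), (0, -10)) = 28.0179
d((-28, -9), (16, 8)) = 47.1699
d((-12, -26), (-24, 21)) = 48.5077
d((-12, -26), (13, -15)) = 27.313
d((-12, -26), (-18, 6)) = 32.5576
d((-12, -26), (-22, 4)) = 31.6228
d((-12, -26), (0, -10)) = 20.0
d((-12, -26), (16, 8)) = 44.0454
d((-24, 21), (13, -15)) = 51.6236
d((-24, 21), (-18, 6)) = 16.1555
d((-24, 21), (-22, 4)) = 17.1172
d((-24, 21), (0, -10)) = 39.2046
d((-24, 21), (16, 8)) = 42.0595
d((13, -15), (-18, 6)) = 37.4433
d((13, -15), (-22, 4)) = 39.8246
d((13, -15), (0, -10)) = 13.9284
d((13, -15), (16, 8)) = 23.1948
d((-18, 6), (-22, 4)) = 4.4721
d((-18, 6), (0, -10)) = 24.0832
d((-18, 6), (16, 8)) = 34.0588
d((-22, 4), (0, -10)) = 26.0768
d((-22, 4), (16, 8)) = 38.2099
d((0, -10), (16, 8)) = 24.0832

Closest pair: (-11, -25) and (-12, -26) with distance 1.4142

The closest pair is (-11, -25) and (-12, -26) with Euclidean distance 1.4142. For 10 points, brute-force pairwise comparison is shown above. For large n, the divide-and-conquer algorithm (sort by x, recurse on halves, check the dividing strip) achieves O(n log n).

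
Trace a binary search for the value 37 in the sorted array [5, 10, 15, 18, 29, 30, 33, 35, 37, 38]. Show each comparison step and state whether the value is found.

Binary search for 37 in [5, 10, 15, 18, 29, 30, 33, 35, 37, 38]:

lo=0, hi=9, mid=4, arr[mid]=29 -> 29 < 37, search right half
lo=5, hi=9, mid=7, arr[mid]=35 -> 35 < 37, search right half
lo=8, hi=9, mid=8, arr[mid]=37 -> Found target at index 8!

Binary search finds 37 at index 8 after 3 comparisons. The search repeatedly halves the search space by comparing with the middle element.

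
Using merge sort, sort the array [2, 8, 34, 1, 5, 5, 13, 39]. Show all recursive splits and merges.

Merge sort trace:

Split: [2, 8, 34, 1, 5, 5, 13, 39] -> [2, 8, 34, 1] and [5, 5, 13, 39]
  Split: [2, 8, 34, 1] -> [2, 8] and [34, 1]
    Split: [2, 8] -> [2] and [8]
    Merge: [2] + [8] -> [2, 8]
    Split: [34, 1] -> [34] and [1]
    Merge: [34] + [1] -> [1, 34]
  Merge: [2, 8] + [1, 34] -> [1, 2, 8, 34]
  Split: [5, 5, 13, 39] -> [5, 5] and [13, 39]
    Split: [5, 5] -> [5] and [5]
    Merge: [5] + [5] -> [5, 5]
    Split: [13, 39] -> [13] and [39]
    Merge: [13] + [39] -> [13, 39]
  Merge: [5, 5] + [13, 39] -> [5, 5, 13, 39]
Merge: [1, 2, 8, 34] + [5, 5, 13, 39] -> [1, 2, 5, 5, 8, 13, 34, 39]

Final sorted array: [1, 2, 5, 5, 8, 13, 34, 39]

The merge sort proceeds by recursively splitting the array and merging sorted halves.
After all merges, the sorted array is [1, 2, 5, 5, 8, 13, 34, 39].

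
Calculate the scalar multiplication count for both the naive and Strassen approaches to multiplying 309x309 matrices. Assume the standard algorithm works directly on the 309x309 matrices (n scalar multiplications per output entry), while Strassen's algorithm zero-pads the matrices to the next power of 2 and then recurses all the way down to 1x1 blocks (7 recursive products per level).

Matrix multiplication for 309x309 matrices:

Strassen's algorithm requires power-of-2 dimensions. Pad 309x309 to 512x512 (next power of 2).

Standard algorithm: 309^3 = 29503629 multiplications
Strassen's algorithm: 7^(log2(512)) = 7^9 = 40353607 multiplications
Difference: 29503629 - 40353607 = -10849978 (Strassen uses MORE here due to padding overhead — for small or just-over-power-of-2 n, padding can outweigh the per-level savings)

Standard: 29503629 multiplications (309^3). Strassen: 40353607 multiplications (7^9, after padding to 512x512). Strassen reduces 8 recursive multiplications to 7 at each level.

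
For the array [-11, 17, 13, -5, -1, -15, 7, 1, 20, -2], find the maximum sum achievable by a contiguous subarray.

Using Kadane's algorithm on [-11, 17, 13, -5, -1, -15, 7, 1, 20, -2]:

Scanning through the array:
Position 1 (value 17): max_ending_here = 17, max_so_far = 17
Position 2 (value 13): max_ending_here = 30, max_so_far = 30
Position 3 (value -5): max_ending_here = 25, max_so_far = 30
Position 4 (value -1): max_ending_here = 24, max_so_far = 30
Position 5 (value -15): max_ending_here = 9, max_so_far = 30
Position 6 (value 7): max_ending_here = 16, max_so_far = 30
Position 7 (value 1): max_ending_here = 17, max_so_far = 30
Position 8 (value 20): max_ending_here = 37, max_so_far = 37
Position 9 (value -2): max_ending_here = 35, max_so_far = 37

Maximum subarray: [17, 13, -5, -1, -15, 7, 1, 20]
Maximum sum: 37

The maximum subarray is [17, 13, -5, -1, -15, 7, 1, 20] with sum 37. This subarray runs from index 1 to index 8.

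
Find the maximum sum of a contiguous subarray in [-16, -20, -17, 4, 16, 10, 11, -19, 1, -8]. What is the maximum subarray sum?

Using Kadane's algorithm on [-16, -20, -17, 4, 16, 10, 11, -19, 1, -8]:

Scanning through the array:
Position 1 (value -20): max_ending_here = -20, max_so_far = -16
Position 2 (value -17): max_ending_here = -17, max_so_far = -16
Position 3 (value 4): max_ending_here = 4, max_so_far = 4
Position 4 (value 16): max_ending_here = 20, max_so_far = 20
Position 5 (value 10): max_ending_here = 30, max_so_far = 30
Position 6 (value 11): max_ending_here = 41, max_so_far = 41
Position 7 (value -19): max_ending_here = 22, max_so_far = 41
Position 8 (value 1): max_ending_here = 23, max_so_far = 41
Position 9 (value -8): max_ending_here = 15, max_so_far = 41

Maximum subarray: [4, 16, 10, 11]
Maximum sum: 41

The maximum subarray is [4, 16, 10, 11] with sum 41. This subarray runs from index 3 to index 6.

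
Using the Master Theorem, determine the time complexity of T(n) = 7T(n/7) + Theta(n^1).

Master Theorem for T(n) = 7T(n/7) + O(n^1):

a = 7, b = 7, c = 1
log_b(a) = log_7(7) = 1.0000

Case 2: c = 1 = log_7(7) = 1.0000
T(n) = O(n^1 log n) = O(n log n)

For T(n) = 7T(n/7) + O(n^1): log_7(7) = 1.0000. This is Case 2 of the Master Theorem (c = log_b(a), equal work at all levels), giving O(n log n).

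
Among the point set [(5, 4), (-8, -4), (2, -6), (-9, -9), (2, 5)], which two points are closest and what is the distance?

Computing all pairwise distances among 5 points:

d((5, 4), (-8, -4)) = 15.2643
d((5, 4), (2, -6)) = 10.4403
d((5, 4), (-9, -9)) = 19.105
d((5, 4), (2, 5)) = 3.1623 <-- minimum
d((-8, -4), (2, -6)) = 10.198
d((-8, -4), (-9, -9)) = 5.099
d((-8, -4), (2, 5)) = 13.4536
d((2, -6), (-9, -9)) = 11.4018
d((2, -6), (2, 5)) = 11.0
d((-9, -9), (2, 5)) = 17.8045

Closest pair: (5, 4) and (2, 5) with distance 3.1623

The closest pair is (5, 4) and (2, 5) with Euclidean distance 3.1623. For 5 points, brute-force pairwise comparison is shown above. For large n, the divide-and-conquer algorithm (sort by x, recurse on halves, check the dividing strip) achieves O(n log n).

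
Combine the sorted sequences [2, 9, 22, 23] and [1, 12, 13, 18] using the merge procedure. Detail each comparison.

Merging process:

Compare 2 vs 1: take 1 from right. Merged: [1]
Compare 2 vs 12: take 2 from left. Merged: [1, 2]
Compare 9 vs 12: take 9 from left. Merged: [1, 2, 9]
Compare 22 vs 12: take 12 from right. Merged: [1, 2, 9, 12]
Compare 22 vs 13: take 13 from right. Merged: [1, 2, 9, 12, 13]
Compare 22 vs 18: take 18 from right. Merged: [1, 2, 9, 12, 13, 18]
Append remaining from left: [22, 23]. Merged: [1, 2, 9, 12, 13, 18, 22, 23]

Final merged array: [1, 2, 9, 12, 13, 18, 22, 23]
Total comparisons: 6

The merged array is [1, 2, 9, 12, 13, 18, 22, 23], requiring 6 comparisons. The merge step runs in O(n) time where n is the total number of elements.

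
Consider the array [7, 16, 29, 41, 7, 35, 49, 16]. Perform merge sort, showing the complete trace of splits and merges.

Merge sort trace:

Split: [7, 16, 29, 41, 7, 35, 49, 16] -> [7, 16, 29, 41] and [7, 35, 49, 16]
  Split: [7, 16, 29, 41] -> [7, 16] and [29, 41]
    Split: [7, 16] -> [7] and [16]
    Merge: [7] + [16] -> [7, 16]
    Split: [29, 41] -> [29] and [41]
    Merge: [29] + [41] -> [29, 41]
  Merge: [7, 16] + [29, 41] -> [7, 16, 29, 41]
  Split: [7, 35, 49, 16] -> [7, 35] and [49, 16]
    Split: [7, 35] -> [7] and [35]
    Merge: [7] + [35] -> [7, 35]
    Split: [49, 16] -> [49] and [16]
    Merge: [49] + [16] -> [16, 49]
  Merge: [7, 35] + [16, 49] -> [7, 16, 35, 49]
Merge: [7, 16, 29, 41] + [7, 16, 35, 49] -> [7, 7, 16, 16, 29, 35, 41, 49]

Final sorted array: [7, 7, 16, 16, 29, 35, 41, 49]

The merge sort proceeds by recursively splitting the array and merging sorted halves.
After all merges, the sorted array is [7, 7, 16, 16, 29, 35, 41, 49].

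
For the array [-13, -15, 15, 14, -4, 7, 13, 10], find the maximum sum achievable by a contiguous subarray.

Using Kadane's algorithm on [-13, -15, 15, 14, -4, 7, 13, 10]:

Scanning through the array:
Position 1 (value -15): max_ending_here = -15, max_so_far = -13
Position 2 (value 15): max_ending_here = 15, max_so_far = 15
Position 3 (value 14): max_ending_here = 29, max_so_far = 29
Position 4 (value -4): max_ending_here = 25, max_so_far = 29
Position 5 (value 7): max_ending_here = 32, max_so_far = 32
Position 6 (value 13): max_ending_here = 45, max_so_far = 45
Position 7 (value 10): max_ending_here = 55, max_so_far = 55

Maximum subarray: [15, 14, -4, 7, 13, 10]
Maximum sum: 55

The maximum subarray is [15, 14, -4, 7, 13, 10] with sum 55. This subarray runs from index 2 to index 7.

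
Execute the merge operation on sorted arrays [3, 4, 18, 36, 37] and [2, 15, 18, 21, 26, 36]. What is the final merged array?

Merging process:

Compare 3 vs 2: take 2 from right. Merged: [2]
Compare 3 vs 15: take 3 from left. Merged: [2, 3]
Compare 4 vs 15: take 4 from left. Merged: [2, 3, 4]
Compare 18 vs 15: take 15 from right. Merged: [2, 3, 4, 15]
Compare 18 vs 18: take 18 from left. Merged: [2, 3, 4, 15, 18]
Compare 36 vs 18: take 18 from right. Merged: [2, 3, 4, 15, 18, 18]
Compare 36 vs 21: take 21 from right. Merged: [2, 3, 4, 15, 18, 18, 21]
Compare 36 vs 26: take 26 from right. Merged: [2, 3, 4, 15, 18, 18, 21, 26]
Compare 36 vs 36: take 36 from left. Merged: [2, 3, 4, 15, 18, 18, 21, 26, 36]
Compare 37 vs 36: take 36 from right. Merged: [2, 3, 4, 15, 18, 18, 21, 26, 36, 36]
Append remaining from left: [37]. Merged: [2, 3, 4, 15, 18, 18, 21, 26, 36, 36, 37]

Final merged array: [2, 3, 4, 15, 18, 18, 21, 26, 36, 36, 37]
Total comparisons: 10

The merged array is [2, 3, 4, 15, 18, 18, 21, 26, 36, 36, 37], requiring 10 comparisons. The merge step runs in O(n) time where n is the total number of elements.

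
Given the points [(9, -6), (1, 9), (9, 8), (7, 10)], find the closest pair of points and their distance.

Computing all pairwise distances among 4 points:

d((9, -6), (1, 9)) = 17.0
d((9, -6), (9, 8)) = 14.0
d((9, -6), (7, 10)) = 16.1245
d((1, 9), (9, 8)) = 8.0623
d((1, 9), (7, 10)) = 6.0828
d((9, 8), (7, 10)) = 2.8284 <-- minimum

Closest pair: (9, 8) and (7, 10) with distance 2.8284

The closest pair is (9, 8) and (7, 10) with Euclidean distance 2.8284. For 4 points, brute-force pairwise comparison is shown above. For large n, the divide-and-conquer algorithm (sort by x, recurse on halves, check the dividing strip) achieves O(n log n).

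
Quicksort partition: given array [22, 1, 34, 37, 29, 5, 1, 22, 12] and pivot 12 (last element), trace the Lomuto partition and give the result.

Lomuto partition with pivot = 12:

Initial array: [22, 1, 34, 37, 29, 5, 1, 22, 12]

arr[0]=22 > 12: no swap
arr[1]=1 <= 12: swap with position 0, array becomes [1, 22, 34, 37, 29, 5, 1, 22, 12]
arr[2]=34 > 12: no swap
arr[3]=37 > 12: no swap
arr[4]=29 > 12: no swap
arr[5]=5 <= 12: swap with position 1, array becomes [1, 5, 34, 37, 29, 22, 1, 22, 12]
arr[6]=1 <= 12: swap with position 2, array becomes [1, 5, 1, 37, 29, 22, 34, 22, 12]
arr[7]=22 > 12: no swap

Place pivot at position 3: [1, 5, 1, 12, 29, 22, 34, 22, 37]
Pivot position: 3

After partitioning with pivot 12, the array becomes [1, 5, 1, 12, 29, 22, 34, 22, 37]. The pivot is placed at index 3. All elements to the left of the pivot are <= 12, and all elements to the right are > 12.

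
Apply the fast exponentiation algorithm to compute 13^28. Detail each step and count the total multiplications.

Computing 13^28 by squaring (build up from 13^1; each line after the first costs one multiplication):

13^1 = 13
13^2 = (13^1)^2 = 13^2 = 169
13^3 = 13 * 13^2 = 13 * 169 = 2197
13^6 = (13^3)^2 = 2197^2 = 4826809
13^7 = 13 * 13^6 = 13 * 4826809 = 62748517
13^14 = (13^7)^2 = 62748517^2 = 3937376385699289
13^28 = (13^14)^2 = 3937376385699289^2 = 15502932802662396215269535105521

Result: 15502932802662396215269535105521
Multiplications needed: 6 (6 lines after 13^1)

13^28 = 15502932802662396215269535105521. Using exponentiation by squaring, this requires 6 multiplications. The key idea: if the exponent is even, square the half-power; if odd, multiply by the base once.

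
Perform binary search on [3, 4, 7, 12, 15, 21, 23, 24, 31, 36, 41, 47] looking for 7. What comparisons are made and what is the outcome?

Binary search for 7 in [3, 4, 7, 12, 15, 21, 23, 24, 31, 36, 41, 47]:

lo=0, hi=11, mid=5, arr[mid]=21 -> 21 > 7, search left half
lo=0, hi=4, mid=2, arr[mid]=7 -> Found target at index 2!

Binary search finds 7 at index 2 after 2 comparisons. The search repeatedly halves the search space by comparing with the middle element.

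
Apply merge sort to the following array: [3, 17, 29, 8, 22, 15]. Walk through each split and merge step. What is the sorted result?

Merge sort trace:

Split: [3, 17, 29, 8, 22, 15] -> [3, 17, 29] and [8, 22, 15]
  Split: [3, 17, 29] -> [3] and [17, 29]
    Split: [17, 29] -> [17] and [29]
    Merge: [17] + [29] -> [17, 29]
  Merge: [3] + [17, 29] -> [3, 17, 29]
  Split: [8, 22, 15] -> [8] and [22, 15]
    Split: [22, 15] -> [22] and [15]
    Merge: [22] + [15] -> [15, 22]
  Merge: [8] + [15, 22] -> [8, 15, 22]
Merge: [3, 17, 29] + [8, 15, 22] -> [3, 8, 15, 17, 22, 29]

Final sorted array: [3, 8, 15, 17, 22, 29]

The merge sort proceeds by recursively splitting the array and merging sorted halves.
After all merges, the sorted array is [3, 8, 15, 17, 22, 29].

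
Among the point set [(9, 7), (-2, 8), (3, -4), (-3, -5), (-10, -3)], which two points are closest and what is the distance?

Computing all pairwise distances among 5 points:

d((9, 7), (-2, 8)) = 11.0454
d((9, 7), (3, -4)) = 12.53
d((9, 7), (-3, -5)) = 16.9706
d((9, 7), (-10, -3)) = 21.4709
d((-2, 8), (3, -4)) = 13.0
d((-2, 8), (-3, -5)) = 13.0384
d((-2, 8), (-10, -3)) = 13.6015
d((3, -4), (-3, -5)) = 6.0828 <-- minimum
d((3, -4), (-10, -3)) = 13.0384
d((-3, -5), (-10, -3)) = 7.2801

Closest pair: (3, -4) and (-3, -5) with distance 6.0828

The closest pair is (3, -4) and (-3, -5) with Euclidean distance 6.0828. For 5 points, brute-force pairwise comparison is shown above. For large n, the divide-and-conquer algorithm (sort by x, recurse on halves, check the dividing strip) achieves O(n log n).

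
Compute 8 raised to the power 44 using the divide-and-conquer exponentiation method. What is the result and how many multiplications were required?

Computing 8^44 by squaring (build up from 8^1; each line after the first costs one multiplication):

8^1 = 8
8^2 = (8^1)^2 = 8^2 = 64
8^4 = (8^2)^2 = 64^2 = 4096
8^5 = 8 * 8^4 = 8 * 4096 = 32768
8^10 = (8^5)^2 = 32768^2 = 1073741824
8^11 = 8 * 8^10 = 8 * 1073741824 = 8589934592
8^22 = (8^11)^2 = 8589934592^2 = 73786976294838206464
8^44 = (8^22)^2 = 73786976294838206464^2 = 5444517870735015415413993718908291383296

Result: 5444517870735015415413993718908291383296
Multiplications needed: 7 (7 lines after 8^1)

8^44 = 5444517870735015415413993718908291383296. Using exponentiation by squaring, this requires 7 multiplications. The key idea: if the exponent is even, square the half-power; if odd, multiply by the base once.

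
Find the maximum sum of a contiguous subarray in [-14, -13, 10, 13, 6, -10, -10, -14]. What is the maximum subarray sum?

Using Kadane's algorithm on [-14, -13, 10, 13, 6, -10, -10, -14]:

Scanning through the array:
Position 1 (value -13): max_ending_here = -13, max_so_far = -13
Position 2 (value 10): max_ending_here = 10, max_so_far = 10
Position 3 (value 13): max_ending_here = 23, max_so_far = 23
Position 4 (value 6): max_ending_here = 29, max_so_far = 29
Position 5 (value -10): max_ending_here = 19, max_so_far = 29
Position 6 (value -10): max_ending_here = 9, max_so_far = 29
Position 7 (value -14): max_ending_here = -5, max_so_far = 29

Maximum subarray: [10, 13, 6]
Maximum sum: 29

The maximum subarray is [10, 13, 6] with sum 29. This subarray runs from index 2 to index 4.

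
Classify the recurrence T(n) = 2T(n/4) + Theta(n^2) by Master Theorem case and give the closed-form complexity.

Master Theorem for T(n) = 2T(n/4) + O(n^2):

a = 2, b = 4, c = 2
log_b(a) = log_4(2) = 0.5000

Case 3: c = 2 > log_4(2) = 0.5000
T(n) = O(n^2) = O(n^2)

For T(n) = 2T(n/4) + O(n^2): log_4(2) = 0.5000. This is Case 3 of the Master Theorem (c > log_b(a), work dominated by root), giving O(n^2).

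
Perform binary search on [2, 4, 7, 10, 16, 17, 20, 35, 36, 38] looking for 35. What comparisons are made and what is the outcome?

Binary search for 35 in [2, 4, 7, 10, 16, 17, 20, 35, 36, 38]:

lo=0, hi=9, mid=4, arr[mid]=16 -> 16 < 35, search right half
lo=5, hi=9, mid=7, arr[mid]=35 -> Found target at index 7!

Binary search finds 35 at index 7 after 2 comparisons. The search repeatedly halves the search space by comparing with the middle element.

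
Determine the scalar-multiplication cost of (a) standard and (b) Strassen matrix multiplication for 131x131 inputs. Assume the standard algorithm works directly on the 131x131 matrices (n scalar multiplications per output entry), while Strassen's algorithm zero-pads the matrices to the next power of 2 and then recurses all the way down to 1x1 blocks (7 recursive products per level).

Matrix multiplication for 131x131 matrices:

Strassen's algorithm requires power-of-2 dimensions. Pad 131x131 to 256x256 (next power of 2).

Standard algorithm: 131^3 = 2248091 multiplications
Strassen's algorithm: 7^(log2(256)) = 7^8 = 5764801 multiplications
Difference: 2248091 - 5764801 = -3516710 (Strassen uses MORE here due to padding overhead — for small or just-over-power-of-2 n, padding can outweigh the per-level savings)

Standard: 2248091 multiplications (131^3). Strassen: 5764801 multiplications (7^8, after padding to 256x256). Strassen reduces 8 recursive multiplications to 7 at each level.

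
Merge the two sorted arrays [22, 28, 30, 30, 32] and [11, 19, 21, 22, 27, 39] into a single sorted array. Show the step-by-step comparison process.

Merging process:

Compare 22 vs 11: take 11 from right. Merged: [11]
Compare 22 vs 19: take 19 from right. Merged: [11, 19]
Compare 22 vs 21: take 21 from right. Merged: [11, 19, 21]
Compare 22 vs 22: take 22 from left. Merged: [11, 19, 21, 22]
Compare 28 vs 22: take 22 from right. Merged: [11, 19, 21, 22, 22]
Compare 28 vs 27: take 27 from right. Merged: [11, 19, 21, 22, 22, 27]
Compare 28 vs 39: take 28 from left. Merged: [11, 19, 21, 22, 22, 27, 28]
Compare 30 vs 39: take 30 from left. Merged: [11, 19, 21, 22, 22, 27, 28, 30]
Compare 30 vs 39: take 30 from left. Merged: [11, 19, 21, 22, 22, 27, 28, 30, 30]
Compare 32 vs 39: take 32 from left. Merged: [11, 19, 21, 22, 22, 27, 28, 30, 30, 32]
Append remaining from right: [39]. Merged: [11, 19, 21, 22, 22, 27, 28, 30, 30, 32, 39]

Final merged array: [11, 19, 21, 22, 22, 27, 28, 30, 30, 32, 39]
Total comparisons: 10

The merged array is [11, 19, 21, 22, 22, 27, 28, 30, 30, 32, 39], requiring 10 comparisons. The merge step runs in O(n) time where n is the total number of elements.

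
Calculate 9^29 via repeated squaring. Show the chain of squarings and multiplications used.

Computing 9^29 by squaring (build up from 9^1; each line after the first costs one multiplication):

9^1 = 9
9^2 = (9^1)^2 = 9^2 = 81
9^3 = 9 * 9^2 = 9 * 81 = 729
9^6 = (9^3)^2 = 729^2 = 531441
9^7 = 9 * 9^6 = 9 * 531441 = 4782969
9^14 = (9^7)^2 = 4782969^2 = 22876792454961
9^28 = (9^14)^2 = 22876792454961^2 = 523347633027360537213511521
9^29 = 9 * 9^28 = 9 * 523347633027360537213511521 = 4710128697246244834921603689

Result: 4710128697246244834921603689
Multiplications needed: 7 (7 lines after 9^1)

9^29 = 4710128697246244834921603689. Using exponentiation by squaring, this requires 7 multiplications. The key idea: if the exponent is even, square the half-power; if odd, multiply by the base once.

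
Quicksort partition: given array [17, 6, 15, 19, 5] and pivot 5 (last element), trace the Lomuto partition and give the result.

Lomuto partition with pivot = 5:

Initial array: [17, 6, 15, 19, 5]

arr[0]=17 > 5: no swap
arr[1]=6 > 5: no swap
arr[2]=15 > 5: no swap
arr[3]=19 > 5: no swap

Place pivot at position 0: [5, 6, 15, 19, 17]
Pivot position: 0

After partitioning with pivot 5, the array becomes [5, 6, 15, 19, 17]. The pivot is placed at index 0. All elements to the left of the pivot are <= 5, and all elements to the right are > 5.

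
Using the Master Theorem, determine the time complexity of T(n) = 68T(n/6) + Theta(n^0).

Master Theorem for T(n) = 68T(n/6) + O(n^0):

a = 68, b = 6, c = 0
log_b(a) = log_6(68) = 2.3550

Case 1: c = 0 < log_6(68) = 2.3550
T(n) = O(n^(log_6 68))

For T(n) = 68T(n/6) + O(n^0): log_6(68) = 2.3550. This is Case 1 of the Master Theorem (c < log_b(a), work dominated by leaves), giving O(n^(log_6 68)).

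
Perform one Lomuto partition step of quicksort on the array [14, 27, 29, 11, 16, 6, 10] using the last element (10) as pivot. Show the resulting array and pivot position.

Lomuto partition with pivot = 10:

Initial array: [14, 27, 29, 11, 16, 6, 10]

arr[0]=14 > 10: no swap
arr[1]=27 > 10: no swap
arr[2]=29 > 10: no swap
arr[3]=11 > 10: no swap
arr[4]=16 > 10: no swap
arr[5]=6 <= 10: swap with position 0, array becomes [6, 27, 29, 11, 16, 14, 10]

Place pivot at position 1: [6, 10, 29, 11, 16, 14, 27]
Pivot position: 1

After partitioning with pivot 10, the array becomes [6, 10, 29, 11, 16, 14, 27]. The pivot is placed at index 1. All elements to the left of the pivot are <= 10, and all elements to the right are > 10.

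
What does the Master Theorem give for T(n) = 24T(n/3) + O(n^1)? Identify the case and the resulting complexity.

Master Theorem for T(n) = 24T(n/3) + O(n^1):

a = 24, b = 3, c = 1
log_b(a) = log_3(24) = 2.8928

Case 1: c = 1 < log_3(24) = 2.8928
T(n) = O(n^(log_3 24))

For T(n) = 24T(n/3) + O(n^1): log_3(24) = 2.8928. This is Case 1 of the Master Theorem (c < log_b(a), work dominated by leaves), giving O(n^(log_3 24)).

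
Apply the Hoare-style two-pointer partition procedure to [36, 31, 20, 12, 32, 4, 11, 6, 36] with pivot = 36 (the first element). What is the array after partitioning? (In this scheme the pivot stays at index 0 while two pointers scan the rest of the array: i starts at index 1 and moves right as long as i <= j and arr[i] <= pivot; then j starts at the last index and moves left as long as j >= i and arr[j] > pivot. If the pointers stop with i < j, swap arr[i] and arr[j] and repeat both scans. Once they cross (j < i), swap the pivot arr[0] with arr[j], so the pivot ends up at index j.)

Hoare-style two-pointer partition with pivot = 36:

Initial array: [36, 31, 20, 12, 32, 4, 11, 6, 36]

Pointers start at i = 1, j = 8.
i ends at 9, j ends at 8: the pointers have crossed (j < i), so scanning stops.

Swap pivot arr[0] with arr[8] to place pivot at position 8: [36, 31, 20, 12, 32, 4, 11, 6, 36]
Pivot position: 8

After partitioning with pivot 36, the array becomes [36, 31, 20, 12, 32, 4, 11, 6, 36]. The pivot is placed at index 8. All elements to the left of the pivot are <= 36, and all elements to the right are > 36.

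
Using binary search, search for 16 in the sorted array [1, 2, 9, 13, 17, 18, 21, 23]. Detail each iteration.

Binary search for 16 in [1, 2, 9, 13, 17, 18, 21, 23]:

lo=0, hi=7, mid=3, arr[mid]=13 -> 13 < 16, search right half
lo=4, hi=7, mid=5, arr[mid]=18 -> 18 > 16, search left half
lo=4, hi=4, mid=4, arr[mid]=17 -> 17 > 16, search left half
lo=4 > hi=3, target 16 not found

Binary search determines that 16 is not in the array after 3 comparisons. The search space was exhausted without finding the target.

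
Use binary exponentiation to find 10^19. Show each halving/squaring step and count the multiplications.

Computing 10^19 by squaring (build up from 10^1; each line after the first costs one multiplication):

10^1 = 10
10^2 = (10^1)^2 = 10^2 = 100
10^4 = (10^2)^2 = 100^2 = 10000
10^8 = (10^4)^2 = 10000^2 = 100000000
10^9 = 10 * 10^8 = 10 * 100000000 = 1000000000
10^18 = (10^9)^2 = 1000000000^2 = 1000000000000000000
10^19 = 10 * 10^18 = 10 * 1000000000000000000 = 10000000000000000000

Result: 10000000000000000000
Multiplications needed: 6 (6 lines after 10^1)

10^19 = 10000000000000000000. Using exponentiation by squaring, this requires 6 multiplications. The key idea: if the exponent is even, square the half-power; if odd, multiply by the base once.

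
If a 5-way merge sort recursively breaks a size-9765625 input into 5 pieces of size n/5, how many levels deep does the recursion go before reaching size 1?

For divide and conquer with division factor 5:

Problem sizes at each level:
Level 0: 9765625
Level 1: 1953125
Level 2: 390625
Level 3: 78125
Level 4: 15625
Level 5: 3125
Level 6: 625
Level 7: 125
Level 8: 25
Level 9: 5
Level 10: 1

The root is level 0 and the size-1 base case is level 10 (the tree spans levels 0 through 10, i.e. 11 levels counting the root), so the depth is the number of divisions: log_5(9765625) = 10

The recursion tree depth is log_5(9765625) = 10. At each level, the problem size is divided by 5, so it takes 10 divisions to reduce to a base case of size 1. The algorithm makes 5 recursive calls at each level.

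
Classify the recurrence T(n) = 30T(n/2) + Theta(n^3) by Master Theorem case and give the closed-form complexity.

Master Theorem for T(n) = 30T(n/2) + O(n^3):

a = 30, b = 2, c = 3
log_b(a) = log_2(30) = 4.9069

Case 1: c = 3 < log_2(30) = 4.9069
T(n) = O(n^(log_2 30))

For T(n) = 30T(n/2) + O(n^3): log_2(30) = 4.9069. This is Case 1 of the Master Theorem (c < log_b(a), work dominated by leaves), giving O(n^(log_2 30)).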